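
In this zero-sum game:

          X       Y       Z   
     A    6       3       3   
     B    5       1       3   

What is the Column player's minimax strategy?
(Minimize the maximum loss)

Column should play Y or Z (all achieve the minimum), value = 3

Work:
Column player minimizes Row's maximum payoff:
Column X: max payoff to Row = 6
Column Y: max payoff to Row = 3
Column Z: max payoff to Row = 3
Minimum is 3, achieved by columns Y, Z (tied).
Each of Y or Z is a minimax strategy.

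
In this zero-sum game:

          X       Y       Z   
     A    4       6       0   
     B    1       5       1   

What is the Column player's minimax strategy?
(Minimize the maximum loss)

Column should play Z, value = 1

Work:
Column player minimizes Row's maximum payoff:
Column X: max payoff to Row = 4
Column Y: max payoff to Row = 6
Column Z: max payoff to Row = 1
Minimum is 1, achieved by column Z.
Minimax strategy: Z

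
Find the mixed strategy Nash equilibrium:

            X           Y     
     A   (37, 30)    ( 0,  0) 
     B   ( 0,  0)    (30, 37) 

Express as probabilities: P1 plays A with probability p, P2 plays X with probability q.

p = 0.5522, q = 0.4478

Work:
Find probabilities that make opponent indifferent:
P2 chooses q to make P1 indifferent between A and B
P1 chooses p to make P2 indifferent between X and Y
Mixed NE: P1 plays (A: 0.5522, B: 0.4478), P2 plays (X: 0.4478, Y: 0.5522)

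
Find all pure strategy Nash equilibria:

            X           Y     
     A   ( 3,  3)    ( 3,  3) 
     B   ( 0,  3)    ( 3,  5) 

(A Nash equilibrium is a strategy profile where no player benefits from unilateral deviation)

Nash equilibrium: (A, X), (A, Y), (B, Y)

Work:
Best responses:
  P1 vs X: payoffs [3, 0] → best response A (payoff 3)
  P1 vs Y: payoffs [3, 3] → best response A/B (payoff 3)
  P2 vs A: payoffs [3, 3] → best response X/Y (payoff 3)
  P2 vs B: payoffs [3, 5] → best response Y (payoff 5)
Mutual best responses: (A,X), (A,Y), (B,Y) → Nash equilibria.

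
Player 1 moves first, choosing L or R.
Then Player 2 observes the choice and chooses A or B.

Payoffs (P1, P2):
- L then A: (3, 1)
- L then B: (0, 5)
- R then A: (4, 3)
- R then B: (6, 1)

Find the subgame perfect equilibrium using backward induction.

P1 plays R, P2 plays B after L and A after R; Payoff (4, 3)

Work:
Backward induction:
After L: P2 chooses B → P1 gets 0
After R: P2 chooses A → P1 gets 4
P1 chooses R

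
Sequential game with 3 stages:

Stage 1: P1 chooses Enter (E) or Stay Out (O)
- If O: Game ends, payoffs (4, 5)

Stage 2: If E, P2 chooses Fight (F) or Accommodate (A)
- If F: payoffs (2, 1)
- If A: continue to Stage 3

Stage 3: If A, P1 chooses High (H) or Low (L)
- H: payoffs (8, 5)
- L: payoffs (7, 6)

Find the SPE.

SPE: (E, A, H); Outcome (8, 5)

Work:
Stage 3: P1 chooses H (8 vs 7)
Stage 2: P2: F->1, A->5 (anticipating H). Choose A
Stage 1: P1: O->4, E->8 (anticipating A, H). Choose E
SPE path: E -> A -> H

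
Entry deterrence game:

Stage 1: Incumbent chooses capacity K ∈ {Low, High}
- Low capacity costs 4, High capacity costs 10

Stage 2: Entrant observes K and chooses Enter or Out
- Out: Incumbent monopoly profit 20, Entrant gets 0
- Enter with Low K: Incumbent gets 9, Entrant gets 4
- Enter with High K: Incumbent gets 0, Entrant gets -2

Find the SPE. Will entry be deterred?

SPE: (High, Enter|Low, Out|High); Entry deterred. Incumbent net profit = 10

Work:
After Low K: Entrant enters (4 > 0)
After High K: Entrant stays out (-2 < 0)
Incumbent: Low → 9−4=5, High → 20−10=10
Incumbent chooses High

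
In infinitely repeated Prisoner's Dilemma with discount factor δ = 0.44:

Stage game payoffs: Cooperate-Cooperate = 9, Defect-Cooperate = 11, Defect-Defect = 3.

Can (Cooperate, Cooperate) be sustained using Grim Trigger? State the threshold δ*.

δ* = 0.25; since δ = 0.44 ≥ 0.25, cooperation can be sustained

Work:
For Grim Trigger:
Cooperate forever: 9/(1-δ)
Defect then punished: 11 + 3·δ/(1-δ)
Need: 9/(1-δ) ≥ 11 + 3·δ/(1-δ)
Solving: δ ≥ (T-R)/(T-P) = (11-9)/(11-3) = 0.25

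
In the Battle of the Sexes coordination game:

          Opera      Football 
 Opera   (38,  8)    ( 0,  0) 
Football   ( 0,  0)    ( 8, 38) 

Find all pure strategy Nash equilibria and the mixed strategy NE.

Pure NE: (Opera, Opera) and (Football, Football); Mixed NE: p = 0.8261, q = 0.1739

Work:
Check pure NE:
(Opera, Opera): (38, 8) - no unilateral deviation beneficial
(Football, Football): (8, 38) - no unilateral deviation beneficial
Mixed NE: P1 plays Opera with p = 0.8261, P2 plays Opera with q = 0.1739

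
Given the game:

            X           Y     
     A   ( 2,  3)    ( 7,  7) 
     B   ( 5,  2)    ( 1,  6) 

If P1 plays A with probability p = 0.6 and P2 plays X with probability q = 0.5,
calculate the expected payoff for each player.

E[P1] = 3.9, E[P2] = 4.6

Work:
E[P1] = p·q·π₁(A,X) + p·(1-q)·π₁(A,Y) + (1-p)·q·π₁(B,X) + (1-p)·(1-q)·π₁(B,Y)
= 0.6·0.5·2 + 0.6·0.5·7 + 0.4·0.5·5 + 0.4·0.5·1
= 3.9

E[P2] = 4.6 (similar calculation)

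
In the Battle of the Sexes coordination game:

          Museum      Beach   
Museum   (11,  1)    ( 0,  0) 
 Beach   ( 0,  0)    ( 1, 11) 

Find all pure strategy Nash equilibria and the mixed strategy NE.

Pure NE: (Museum, Museum) and (Beach, Beach); Mixed NE: p = 0.9167, q = 0.0833

Work:
Check pure NE:
(Museum, Museum): (11, 1) - no unilateral deviation beneficial
(Beach, Beach): (1, 11) - no unilateral deviation beneficial
Mixed NE: P1 plays Museum with p = 0.9167, P2 plays Museum with q = 0.0833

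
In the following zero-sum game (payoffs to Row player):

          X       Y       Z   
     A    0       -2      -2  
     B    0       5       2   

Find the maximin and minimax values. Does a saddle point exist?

Maximin = 0, Minimax = 0, Saddle: True

Work:
Row minimums: [-2, 0] → maximin = 0
Column maximums: [0, 5, 2] → minimax = 0
Saddle point exists! Game value = 0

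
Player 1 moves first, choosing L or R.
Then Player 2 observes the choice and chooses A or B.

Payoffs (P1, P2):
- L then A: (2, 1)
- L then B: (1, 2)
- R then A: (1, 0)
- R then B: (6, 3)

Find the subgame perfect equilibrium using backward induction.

P1 plays R, P2 plays B after L and B after R; Payoff (6, 3)

Work:
Backward induction:
After L: P2 chooses B → P1 gets 1
After R: P2 chooses B → P1 gets 6
P1 chooses R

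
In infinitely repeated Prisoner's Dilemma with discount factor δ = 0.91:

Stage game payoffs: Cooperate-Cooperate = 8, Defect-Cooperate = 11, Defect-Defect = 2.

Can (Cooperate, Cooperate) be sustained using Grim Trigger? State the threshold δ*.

δ* = 0.3333; since δ = 0.91 ≥ 0.3333, cooperation can be sustained

Work:
For Grim Trigger:
Cooperate forever: 8/(1-δ)
Defect then punished: 11 + 2·δ/(1-δ)
Need: 8/(1-δ) ≥ 11 + 2·δ/(1-δ)
Solving: δ ≥ (T-R)/(T-P) = (11-8)/(11-2) = 0.3333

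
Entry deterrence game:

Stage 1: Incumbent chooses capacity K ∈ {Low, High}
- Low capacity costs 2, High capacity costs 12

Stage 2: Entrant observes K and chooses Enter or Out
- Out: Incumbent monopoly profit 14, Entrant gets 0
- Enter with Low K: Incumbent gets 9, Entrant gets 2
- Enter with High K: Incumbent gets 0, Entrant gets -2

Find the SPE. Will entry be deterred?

SPE: (Low, Enter|Low, Out|High); Entry not deterred. Incumbent net profit = 7, Entrant gets 2

Work:
After Low K: Entrant enters (2 > 0)
After High K: Entrant stays out (-2 < 0)
Incumbent: Low → 9−2=7, High → 14−12=2
Incumbent chooses Low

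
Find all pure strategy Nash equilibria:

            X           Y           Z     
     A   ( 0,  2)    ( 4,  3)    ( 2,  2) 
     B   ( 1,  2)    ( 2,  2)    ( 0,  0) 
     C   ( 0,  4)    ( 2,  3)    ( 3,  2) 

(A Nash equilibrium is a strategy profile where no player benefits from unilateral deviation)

Nash equilibrium: (A, Y), (B, X)

Work:
Best responses:
  P1 vs X: payoffs [0, 1, 0] → best response B (payoff 1)
  P1 vs Y: payoffs [4, 2, 2] → best response A (payoff 4)
  P1 vs Z: payoffs [2, 0, 3] → best response C (payoff 3)
  P2 vs A: payoffs [2, 3, 2] → best response Y (payoff 3)
  P2 vs B: payoffs [2, 2, 0] → best response X/Y (payoff 2)
  P2 vs C: payoffs [4, 3, 2] → best response X (payoff 4)
Mutual best responses: (A,Y), (B,X) → Nash equilibria.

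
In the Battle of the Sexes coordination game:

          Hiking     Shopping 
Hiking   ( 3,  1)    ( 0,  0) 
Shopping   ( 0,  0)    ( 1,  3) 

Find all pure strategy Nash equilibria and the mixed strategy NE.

Pure NE: (Hiking, Hiking) and (Shopping, Shopping); Mixed NE: p = 0.75, q = 0.25

Work:
Check pure NE:
(Hiking, Hiking): (3, 1) - no unilateral deviation beneficial
(Shopping, Shopping): (1, 3) - no unilateral deviation beneficial
Mixed NE: P1 plays Hiking with p = 0.75, P2 plays Hiking with q = 0.25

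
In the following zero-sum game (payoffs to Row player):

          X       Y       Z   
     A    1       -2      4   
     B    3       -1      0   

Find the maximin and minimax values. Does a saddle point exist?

Maximin = -1, Minimax = -1, Saddle: True

Work:
Row minimums: [-2, -1] → maximin = -1
Column maximums: [3, -1, 4] → minimax = -1
Saddle point exists! Game value = -1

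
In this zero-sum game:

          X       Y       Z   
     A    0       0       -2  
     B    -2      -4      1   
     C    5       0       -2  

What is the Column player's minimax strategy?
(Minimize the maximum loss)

Column should play Y, value = 0

Work:
Column player minimizes Row's maximum payoff:
Column X: max payoff to Row = 5
Column Y: max payoff to Row = 0
Column Z: max payoff to Row = 1
Minimum is 0, achieved by column Y.
Minimax strategy: Y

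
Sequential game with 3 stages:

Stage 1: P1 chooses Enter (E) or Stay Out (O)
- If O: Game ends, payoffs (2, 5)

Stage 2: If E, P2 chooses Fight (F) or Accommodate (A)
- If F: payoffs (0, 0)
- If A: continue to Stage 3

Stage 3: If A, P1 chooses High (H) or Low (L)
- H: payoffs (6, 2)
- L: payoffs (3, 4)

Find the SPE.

SPE: (E, A, H); Outcome (6, 2)

Work:
Stage 3: P1 chooses H (6 vs 3)
Stage 2: P2: F->0, A->2 (anticipating H). Choose A
Stage 1: P1: O->2, E->6 (anticipating A, H). Choose E
SPE path: E -> A -> H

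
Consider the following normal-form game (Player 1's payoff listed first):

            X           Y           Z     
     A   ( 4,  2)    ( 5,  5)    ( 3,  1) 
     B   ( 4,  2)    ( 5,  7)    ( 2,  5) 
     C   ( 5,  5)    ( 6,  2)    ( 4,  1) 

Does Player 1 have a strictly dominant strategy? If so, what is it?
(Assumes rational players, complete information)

Yes, Player 1's strictly dominant strategy is C

Work:
A strategy strictly dominates another if it gives a strictly higher payoff against every opponent action. Compare each pair of P1's strategies column-by-column:
  A vs B: [4 vs 4, 5 vs 5, 3 vs 2] → A does not strictly dominate B (column X: 4 ≤ 4)
  A vs C: [4 vs 5, 5 vs 6, 3 vs 4] → A does not strictly dominate C (column X: 4 ≤ 5)
  B vs A: [4 vs 4, 5 vs 5, 2 vs 3] → B does not strictly dominate A (column X: 4 ≤ 4)
  B vs C: [4 vs 5, 5 vs 6, 2 vs 4] → B does not strictly dominate C (column X: 4 ≤ 5)
  C vs A: [5 vs 4, 6 vs 5, 4 vs 3] → C strictly dominates A
  C vs B: [5 vs 4, 6 vs 5, 4 vs 2] → C strictly dominates B
C strictly dominates every other strategy → strictly dominant.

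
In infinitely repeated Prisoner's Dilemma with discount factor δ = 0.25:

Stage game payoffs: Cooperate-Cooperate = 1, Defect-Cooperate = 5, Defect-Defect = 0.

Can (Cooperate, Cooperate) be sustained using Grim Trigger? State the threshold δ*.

δ* = 0.8; since δ = 0.25 < 0.8, cooperation cannot be sustained

Work:
For Grim Trigger:
Cooperate forever: 1/(1-δ)
Defect then punished: 5 + 0·δ/(1-δ)
Need: 1/(1-δ) ≥ 5 + 0·δ/(1-δ)
Solving: δ ≥ (T-R)/(T-P) = (5-1)/(5-0) = 0.8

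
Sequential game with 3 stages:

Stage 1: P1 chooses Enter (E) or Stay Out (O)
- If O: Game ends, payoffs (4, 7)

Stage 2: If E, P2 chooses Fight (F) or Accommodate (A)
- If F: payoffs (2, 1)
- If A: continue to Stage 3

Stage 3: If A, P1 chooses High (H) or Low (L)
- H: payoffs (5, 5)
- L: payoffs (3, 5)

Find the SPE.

SPE: (E, A, H); Outcome (5, 5)

Work:
Stage 3: P1 chooses H (5 vs 3)
Stage 2: P2: F->1, A->5 (anticipating H). Choose A
Stage 1: P1: O->4, E->5 (anticipating A, H). Choose E
SPE path: E -> A -> H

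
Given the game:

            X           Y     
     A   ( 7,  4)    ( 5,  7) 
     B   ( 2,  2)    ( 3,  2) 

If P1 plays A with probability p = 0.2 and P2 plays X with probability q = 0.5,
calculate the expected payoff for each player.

E[P1] = 3.2, E[P2] = 2.7

Work:
E[P1] = p·q·π₁(A,X) + p·(1-q)·π₁(A,Y) + (1-p)·q·π₁(B,X) + (1-p)·(1-q)·π₁(B,Y)
= 0.2·0.5·7 + 0.2·0.5·5 + 0.8·0.5·2 + 0.8·0.5·3
= 3.2

E[P2] = 2.7 (similar calculation)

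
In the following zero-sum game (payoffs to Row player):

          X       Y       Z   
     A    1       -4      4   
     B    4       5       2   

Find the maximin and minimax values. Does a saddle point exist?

Maximin = 2, Minimax = 4, Saddle: False

Work:
Row minimums: [-4, 2] → maximin = 2
Column maximums: [4, 5, 4] → minimax = 4
No saddle point (maximin ≠ minimax). Mixed strategy needed.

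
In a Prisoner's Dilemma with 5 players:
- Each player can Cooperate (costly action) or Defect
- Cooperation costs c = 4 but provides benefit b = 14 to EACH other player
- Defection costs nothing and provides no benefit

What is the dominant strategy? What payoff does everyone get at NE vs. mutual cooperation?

Dominant: Defect; NE payoff = 0; Coop payoff = 52

Work:
Defect dominates (saves cost c = 4, benefit to others is external)
NE: All defect → everyone gets 0
If all cooperate: each receives (4)×14 - 4 = 52
Social dilemma: 52 > 0 but NE gives 0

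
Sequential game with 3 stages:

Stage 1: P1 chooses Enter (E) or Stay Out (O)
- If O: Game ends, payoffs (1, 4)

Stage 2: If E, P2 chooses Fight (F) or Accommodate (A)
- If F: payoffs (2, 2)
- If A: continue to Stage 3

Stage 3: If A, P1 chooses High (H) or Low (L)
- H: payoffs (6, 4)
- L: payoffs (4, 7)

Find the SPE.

SPE: (E, A, H); Outcome (6, 4)

Work:
Stage 3: P1 chooses H (6 vs 4)
Stage 2: P2: F->2, A->4 (anticipating H). Choose A
Stage 1: P1: O->1, E->6 (anticipating A, H). Choose E
SPE path: E -> A -> H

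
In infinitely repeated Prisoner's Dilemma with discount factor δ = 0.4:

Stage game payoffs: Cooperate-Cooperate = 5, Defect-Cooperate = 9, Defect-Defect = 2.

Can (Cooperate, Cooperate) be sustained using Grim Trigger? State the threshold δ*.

δ* = 0.5714; since δ = 0.4 < 0.5714, cooperation cannot be sustained

Work:
For Grim Trigger:
Cooperate forever: 5/(1-δ)
Defect then punished: 9 + 2·δ/(1-δ)
Need: 5/(1-δ) ≥ 9 + 2·δ/(1-δ)
Solving: δ ≥ (T-R)/(T-P) = (9-5)/(9-2) = 0.5714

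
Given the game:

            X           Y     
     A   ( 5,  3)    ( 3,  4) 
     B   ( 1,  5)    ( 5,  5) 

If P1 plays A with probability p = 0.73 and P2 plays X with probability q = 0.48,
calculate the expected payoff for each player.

E[P1] = 3.7224, E[P2] = 3.9196

Work:
E[P1] = p·q·π₁(A,X) + p·(1-q)·π₁(A,Y) + (1-p)·q·π₁(B,X) + (1-p)·(1-q)·π₁(B,Y)
= 0.73·0.48·5 + 0.73·0.52·3 + 0.27·0.48·1 + 0.27·0.52·5
= 3.7224

E[P2] = 3.9196 (similar calculation)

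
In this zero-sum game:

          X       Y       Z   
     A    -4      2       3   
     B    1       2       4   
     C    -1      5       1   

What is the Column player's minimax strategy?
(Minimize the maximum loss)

Column should play X, value = 1

Work:
Column player minimizes Row's maximum payoff:
Column X: max payoff to Row = 1
Column Y: max payoff to Row = 5
Column Z: max payoff to Row = 4
Minimum is 1, achieved by column X.
Minimax strategy: X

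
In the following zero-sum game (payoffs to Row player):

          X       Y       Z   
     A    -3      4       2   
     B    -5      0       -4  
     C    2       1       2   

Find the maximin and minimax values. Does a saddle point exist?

Maximin = 1, Minimax = 2, Saddle: False

Work:
Row minimums: [-3, -5, 1] → maximin = 1
Column maximums: [2, 4, 2] → minimax = 2
No saddle point (maximin ≠ minimax). Mixed strategy needed.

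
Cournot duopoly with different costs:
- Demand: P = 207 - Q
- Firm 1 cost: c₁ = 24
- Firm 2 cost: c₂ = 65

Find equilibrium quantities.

q₁* = 74.67, q₂* = 33.67

Work:
Reaction: q₁ = (207 - 24 - q₂)/2
Reaction: q₂ = (207 - 65 - q₁)/2
Solve simultaneously:
q₁* = (207 - 2×24 + 65)/3 = 74.67
q₂* = (207 - 2×65 + 24)/3 = 33.67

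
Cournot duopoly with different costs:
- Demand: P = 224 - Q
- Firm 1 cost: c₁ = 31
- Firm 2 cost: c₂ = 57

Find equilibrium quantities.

q₁* = 73.0, q₂* = 47.0

Work:
Reaction: q₁ = (224 - 31 - q₂)/2
Reaction: q₂ = (224 - 57 - q₁)/2
Solve simultaneously:
q₁* = (224 - 2×31 + 57)/3 = 73.0
q₂* = (224 - 2×57 + 31)/3 = 47.0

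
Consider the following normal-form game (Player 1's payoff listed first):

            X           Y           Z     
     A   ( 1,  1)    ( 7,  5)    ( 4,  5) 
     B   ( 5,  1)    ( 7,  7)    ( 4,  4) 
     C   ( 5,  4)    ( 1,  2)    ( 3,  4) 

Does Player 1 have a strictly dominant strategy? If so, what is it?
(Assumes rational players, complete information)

No strictly dominant strategy exists for Player 1

Work:
A strategy strictly dominates another if it gives a strictly higher payoff against every opponent action. Compare each pair of P1's strategies column-by-column:
  A vs B: [1 vs 5, 7 vs 7, 4 vs 4] → A does not strictly dominate B (column X: 1 ≤ 5)
  A vs C: [1 vs 5, 7 vs 1, 4 vs 3] → A does not strictly dominate C (column X: 1 ≤ 5)
  B vs A: [5 vs 1, 7 vs 7, 4 vs 4] → B does not strictly dominate A (column Y: 7 ≤ 7)
  B vs C: [5 vs 5, 7 vs 1, 4 vs 3] → B does not strictly dominate C (column X: 5 ≤ 5)
  C vs A: [5 vs 1, 1 vs 7, 3 vs 4] → C does not strictly dominate A (column Y: 1 ≤ 7)
  C vs B: [5 vs 5, 1 vs 7, 3 vs 4] → C does not strictly dominate B (column X: 5 ≤ 5)
No single strategy strictly dominates all others → no strictly dominant strategy.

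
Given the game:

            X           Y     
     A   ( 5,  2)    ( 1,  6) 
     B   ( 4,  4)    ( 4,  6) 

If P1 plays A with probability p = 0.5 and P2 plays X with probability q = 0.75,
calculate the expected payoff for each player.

E[P1] = 4.0, E[P2] = 3.75

Work:
E[P1] = p·q·π₁(A,X) + p·(1-q)·π₁(A,Y) + (1-p)·q·π₁(B,X) + (1-p)·(1-q)·π₁(B,Y)
= 0.5·0.75·5 + 0.5·0.25·1 + 0.5·0.75·4 + 0.5·0.25·4
= 4.0

E[P2] = 3.75 (similar calculation)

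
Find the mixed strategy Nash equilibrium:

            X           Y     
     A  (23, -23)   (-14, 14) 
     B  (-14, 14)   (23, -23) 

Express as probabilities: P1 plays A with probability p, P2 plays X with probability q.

p = 0.5, q = 0.5

Work:
Find probabilities that make opponent indifferent:
P2 chooses q to make P1 indifferent between A and B
P1 chooses p to make P2 indifferent between X and Y
Mixed NE: P1 plays (A: 0.5, B: 0.5), P2 plays (X: 0.5, Y: 0.5)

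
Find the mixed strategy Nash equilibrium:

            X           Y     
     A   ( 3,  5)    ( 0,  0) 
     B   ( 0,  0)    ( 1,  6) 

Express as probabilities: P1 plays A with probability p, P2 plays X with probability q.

p = 0.5455, q = 0.25

Work:
Find probabilities that make opponent indifferent:
P2 chooses q to make P1 indifferent between A and B
P1 chooses p to make P2 indifferent between X and Y
Mixed NE: P1 plays (A: 0.5455, B: 0.4545), P2 plays (X: 0.25, Y: 0.75)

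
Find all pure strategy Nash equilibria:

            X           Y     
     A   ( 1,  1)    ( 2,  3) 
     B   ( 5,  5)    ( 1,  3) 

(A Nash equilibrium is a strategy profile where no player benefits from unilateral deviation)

Nash equilibrium: (A, Y), (B, X)

Work:
Best responses:
  P1 vs X: payoffs [1, 5] → best response B (payoff 5)
  P1 vs Y: payoffs [2, 1] → best response A (payoff 2)
  P2 vs A: payoffs [1, 3] → best response Y (payoff 3)
  P2 vs B: payoffs [5, 3] → best response X (payoff 5)
Mutual best responses: (A,Y), (B,X) → Nash equilibria.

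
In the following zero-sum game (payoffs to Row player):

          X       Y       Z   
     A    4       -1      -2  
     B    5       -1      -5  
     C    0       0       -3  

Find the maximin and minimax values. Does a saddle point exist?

Maximin = -2, Minimax = -2, Saddle: True

Work:
Row minimums: [-2, -5, -3] → maximin = -2
Column maximums: [5, 0, -2] → minimax = -2
Saddle point exists! Game value = -2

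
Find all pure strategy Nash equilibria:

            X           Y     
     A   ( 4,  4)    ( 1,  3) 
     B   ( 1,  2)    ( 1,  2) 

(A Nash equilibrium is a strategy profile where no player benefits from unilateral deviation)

Nash equilibrium: (A, X), (B, Y)

Work:
Best responses:
  P1 vs X: payoffs [4, 1] → best response A (payoff 4)
  P1 vs Y: payoffs [1, 1] → best response A/B (payoff 1)
  P2 vs A: payoffs [4, 3] → best response X (payoff 4)
  P2 vs B: payoffs [2, 2] → best response X/Y (payoff 2)
Mutual best responses: (A,X), (B,Y) → Nash equilibria.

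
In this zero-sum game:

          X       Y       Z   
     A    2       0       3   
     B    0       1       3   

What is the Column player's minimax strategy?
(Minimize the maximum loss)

Column should play Y, value = 1

Work:
Column player minimizes Row's maximum payoff:
Column X: max payoff to Row = 2
Column Y: max payoff to Row = 1
Column Z: max payoff to Row = 3
Minimum is 1, achieved by column Y.
Minimax strategy: Y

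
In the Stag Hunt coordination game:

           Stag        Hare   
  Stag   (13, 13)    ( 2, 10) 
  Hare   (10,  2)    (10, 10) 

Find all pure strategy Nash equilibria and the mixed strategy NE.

Pure NE: (Stag, Stag) and (Hare, Hare); Mixed NE: p = 0.7273, q = 0.7273

Work:
Check pure NE:
(Stag, Stag): (13, 13) - no unilateral deviation beneficial
(Hare, Hare): (10, 10) - no unilateral deviation beneficial
Mixed NE: P1 plays Stag with p = 0.7273, P2 plays Stag with q = 0.7273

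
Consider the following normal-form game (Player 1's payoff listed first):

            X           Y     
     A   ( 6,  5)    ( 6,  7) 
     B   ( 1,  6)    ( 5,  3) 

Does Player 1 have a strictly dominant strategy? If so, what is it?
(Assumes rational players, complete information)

Yes, Player 1's strictly dominant strategy is A

Work:
A strategy strictly dominates another if it gives a strictly higher payoff against every opponent action. Compare each pair of P1's strategies column-by-column:
  A vs B: [6 vs 1, 6 vs 5] → A strictly dominates B
  B vs A: [1 vs 6, 5 vs 6] → B does not strictly dominate A (column X: 1 ≤ 6)
A strictly dominates every other strategy → strictly dominant.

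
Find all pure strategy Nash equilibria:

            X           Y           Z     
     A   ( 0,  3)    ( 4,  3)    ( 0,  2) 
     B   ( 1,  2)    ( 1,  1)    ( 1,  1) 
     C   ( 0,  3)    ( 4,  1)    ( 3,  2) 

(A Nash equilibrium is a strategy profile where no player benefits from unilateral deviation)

Nash equilibrium: (A, Y), (B, X)

Work:
Best responses:
  P1 vs X: payoffs [0, 1, 0] → best response B (payoff 1)
  P1 vs Y: payoffs [4, 1, 4] → best response A/C (payoff 4)
  P1 vs Z: payoffs [0, 1, 3] → best response C (payoff 3)
  P2 vs A: payoffs [3, 3, 2] → best response X/Y (payoff 3)
  P2 vs B: payoffs [2, 1, 1] → best response X (payoff 2)
  P2 vs C: payoffs [3, 1, 2] → best response X (payoff 3)
Mutual best responses: (A,Y), (B,X) → Nash equilibria.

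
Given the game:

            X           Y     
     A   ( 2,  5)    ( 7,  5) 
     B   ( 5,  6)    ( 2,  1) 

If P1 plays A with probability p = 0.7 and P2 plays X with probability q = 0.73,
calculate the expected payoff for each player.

E[P1] = 3.602, E[P2] = 4.895

Work:
E[P1] = p·q·π₁(A,X) + p·(1-q)·π₁(A,Y) + (1-p)·q·π₁(B,X) + (1-p)·(1-q)·π₁(B,Y)
= 0.7·0.73·2 + 0.7·0.27·7 + 0.3·0.73·5 + 0.3·0.27·2
= 3.602

E[P2] = 4.895 (similar calculation)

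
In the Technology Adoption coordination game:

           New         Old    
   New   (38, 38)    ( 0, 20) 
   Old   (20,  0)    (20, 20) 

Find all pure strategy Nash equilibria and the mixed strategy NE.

Pure NE: (New, New) and (Old, Old); Mixed NE: p = 0.5263, q = 0.5263

Work:
Check pure NE:
(New, New): (38, 38) - no unilateral deviation beneficial
(Old, Old): (20, 20) - no unilateral deviation beneficial
Mixed NE: P1 plays New with p = 0.5263, P2 plays New with q = 0.5263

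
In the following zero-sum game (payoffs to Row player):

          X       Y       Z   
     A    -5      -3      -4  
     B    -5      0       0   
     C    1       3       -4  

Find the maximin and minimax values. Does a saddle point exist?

Maximin = -4, Minimax = 0, Saddle: False

Work:
Row minimums: [-5, -5, -4] → maximin = -4
Column maximums: [1, 3, 0] → minimax = 0
No saddle point (maximin ≠ minimax). Mixed strategy needed.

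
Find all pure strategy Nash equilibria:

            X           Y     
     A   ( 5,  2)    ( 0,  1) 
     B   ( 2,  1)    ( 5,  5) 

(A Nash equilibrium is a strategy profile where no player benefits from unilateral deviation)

Nash equilibrium: (A, X), (B, Y)

Work:
Best responses:
  P1 vs X: payoffs [5, 2] → best response A (payoff 5)
  P1 vs Y: payoffs [0, 5] → best response B (payoff 5)
  P2 vs A: payoffs [2, 1] → best response X (payoff 2)
  P2 vs B: payoffs [1, 5] → best response Y (payoff 5)
Mutual best responses: (A,X), (B,Y) → Nash equilibria.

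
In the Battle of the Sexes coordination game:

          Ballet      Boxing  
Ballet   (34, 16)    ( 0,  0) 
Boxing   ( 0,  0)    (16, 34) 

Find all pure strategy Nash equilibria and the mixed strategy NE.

Pure NE: (Ballet, Ballet) and (Boxing, Boxing); Mixed NE: p = 0.68, q = 0.32

Work:
Check pure NE:
(Ballet, Ballet): (34, 16) - no unilateral deviation beneficial
(Boxing, Boxing): (16, 34) - no unilateral deviation beneficial
Mixed NE: P1 plays Ballet with p = 0.68, P2 plays Ballet with q = 0.32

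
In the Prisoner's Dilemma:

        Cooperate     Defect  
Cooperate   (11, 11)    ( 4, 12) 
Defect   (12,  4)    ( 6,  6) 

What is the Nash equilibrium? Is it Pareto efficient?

(Defect, Defect) is NE; not Pareto efficient

Work:
Defect dominates Cooperate for both players:
If P2 cooperates: Defect (12) > Cooperate (11)
If P2 defects: Defect (6) > Cooperate (4)
NE: (Defect, Defect) with payoff (6, 6)
But (Cooperate, Cooperate) = (11, 11) Pareto dominates (6, 6)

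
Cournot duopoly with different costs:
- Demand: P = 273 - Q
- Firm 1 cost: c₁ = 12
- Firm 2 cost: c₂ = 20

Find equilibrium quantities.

q₁* = 89.67, q₂* = 81.67

Work:
Reaction: q₁ = (273 - 12 - q₂)/2
Reaction: q₂ = (273 - 20 - q₁)/2
Solve simultaneously:
q₁* = (273 - 2×12 + 20)/3 = 89.67
q₂* = (273 - 2×20 + 12)/3 = 81.67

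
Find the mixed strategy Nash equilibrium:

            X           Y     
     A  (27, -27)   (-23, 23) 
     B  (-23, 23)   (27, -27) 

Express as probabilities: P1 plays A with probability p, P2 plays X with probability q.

p = 0.5, q = 0.5

Work:
Find probabilities that make opponent indifferent:
P2 chooses q to make P1 indifferent between A and B
P1 chooses p to make P2 indifferent between X and Y
Mixed NE: P1 plays (A: 0.5, B: 0.5), P2 plays (X: 0.5, Y: 0.5)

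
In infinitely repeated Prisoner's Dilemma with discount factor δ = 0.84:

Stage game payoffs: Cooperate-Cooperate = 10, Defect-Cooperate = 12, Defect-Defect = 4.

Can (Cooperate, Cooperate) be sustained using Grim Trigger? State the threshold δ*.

δ* = 0.25; since δ = 0.84 ≥ 0.25, cooperation can be sustained

Work:
For Grim Trigger:
Cooperate forever: 10/(1-δ)
Defect then punished: 12 + 4·δ/(1-δ)
Need: 10/(1-δ) ≥ 12 + 4·δ/(1-δ)
Solving: δ ≥ (T-R)/(T-P) = (12-10)/(12-4) = 0.25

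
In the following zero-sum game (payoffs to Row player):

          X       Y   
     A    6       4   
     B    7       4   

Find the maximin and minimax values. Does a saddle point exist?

Maximin = 4, Minimax = 4, Saddle: True

Work:
Row minimums: [4, 4] → maximin = 4
Column maximums: [7, 4] → minimax = 4
Saddle point exists! Game value = 4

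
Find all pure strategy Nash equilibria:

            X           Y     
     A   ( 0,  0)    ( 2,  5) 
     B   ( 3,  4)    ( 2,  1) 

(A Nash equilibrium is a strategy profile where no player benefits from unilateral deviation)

Nash equilibrium: (A, Y), (B, X)

Work:
Best responses:
  P1 vs X: payoffs [0, 3] → best response B (payoff 3)
  P1 vs Y: payoffs [2, 2] → best response A/B (payoff 2)
  P2 vs A: payoffs [0, 5] → best response Y (payoff 5)
  P2 vs B: payoffs [4, 1] → best response X (payoff 4)
Mutual best responses: (A,Y), (B,X) → Nash equilibria.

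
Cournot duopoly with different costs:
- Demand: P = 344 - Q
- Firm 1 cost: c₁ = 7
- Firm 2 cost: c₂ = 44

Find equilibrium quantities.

q₁* = 124.67, q₂* = 87.67

Work:
Reaction: q₁ = (344 - 7 - q₂)/2
Reaction: q₂ = (344 - 44 - q₁)/2
Solve simultaneously:
q₁* = (344 - 2×7 + 44)/3 = 124.67
q₂* = (344 - 2×44 + 7)/3 = 87.67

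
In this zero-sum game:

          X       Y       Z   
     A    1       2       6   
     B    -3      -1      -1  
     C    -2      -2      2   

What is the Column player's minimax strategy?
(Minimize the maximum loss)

Column should play X, value = 1

Work:
Column player minimizes Row's maximum payoff:
Column X: max payoff to Row = 1
Column Y: max payoff to Row = 2
Column Z: max payoff to Row = 6
Minimum is 1, achieved by column X.
Minimax strategy: X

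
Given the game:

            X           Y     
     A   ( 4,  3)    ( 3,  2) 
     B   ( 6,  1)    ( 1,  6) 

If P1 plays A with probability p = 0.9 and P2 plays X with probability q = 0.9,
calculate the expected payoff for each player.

E[P1] = 4.06, E[P2] = 2.76

Work:
E[P1] = p·q·π₁(A,X) + p·(1-q)·π₁(A,Y) + (1-p)·q·π₁(B,X) + (1-p)·(1-q)·π₁(B,Y)
= 0.9·0.9·4 + 0.9·0.1·3 + 0.1·0.9·6 + 0.1·0.1·1
= 4.06

E[P2] = 2.76 (similar calculation)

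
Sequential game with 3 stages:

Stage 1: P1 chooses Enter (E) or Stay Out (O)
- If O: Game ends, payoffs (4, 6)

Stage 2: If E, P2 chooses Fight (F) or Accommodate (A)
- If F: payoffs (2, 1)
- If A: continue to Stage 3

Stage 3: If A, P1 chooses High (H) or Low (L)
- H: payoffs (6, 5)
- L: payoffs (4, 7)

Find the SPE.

SPE: (E, A, H); Outcome (6, 5)

Work:
Stage 3: P1 chooses H (6 vs 4)
Stage 2: P2: F->1, A->5 (anticipating H). Choose A
Stage 1: P1: O->4, E->6 (anticipating A, H). Choose E
SPE path: E -> A -> H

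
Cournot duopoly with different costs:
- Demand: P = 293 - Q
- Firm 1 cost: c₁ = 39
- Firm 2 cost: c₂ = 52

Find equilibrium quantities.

q₁* = 89.0, q₂* = 76.0

Work:
Reaction: q₁ = (293 - 39 - q₂)/2
Reaction: q₂ = (293 - 52 - q₁)/2
Solve simultaneously:
q₁* = (293 - 2×39 + 52)/3 = 89.0
q₂* = (293 - 2×52 + 39)/3 = 76.0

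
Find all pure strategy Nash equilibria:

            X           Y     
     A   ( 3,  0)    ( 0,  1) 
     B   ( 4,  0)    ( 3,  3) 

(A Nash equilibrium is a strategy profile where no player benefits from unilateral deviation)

Nash equilibrium: (B, Y)

Work:
Best responses:
  P1 vs X: payoffs [3, 4] → best response B (payoff 4)
  P1 vs Y: payoffs [0, 3] → best response B (payoff 3)
  P2 vs A: payoffs [0, 1] → best response Y (payoff 1)
  P2 vs B: payoffs [0, 3] → best response Y (payoff 3)
Mutual best responses: (B,Y) → Nash equilibria.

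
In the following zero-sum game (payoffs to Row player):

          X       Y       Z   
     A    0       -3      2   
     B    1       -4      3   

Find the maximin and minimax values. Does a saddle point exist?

Maximin = -3, Minimax = -3, Saddle: True

Work:
Row minimums: [-3, -4] → maximin = -3
Column maximums: [1, -3, 3] → minimax = -3
Saddle point exists! Game value = -3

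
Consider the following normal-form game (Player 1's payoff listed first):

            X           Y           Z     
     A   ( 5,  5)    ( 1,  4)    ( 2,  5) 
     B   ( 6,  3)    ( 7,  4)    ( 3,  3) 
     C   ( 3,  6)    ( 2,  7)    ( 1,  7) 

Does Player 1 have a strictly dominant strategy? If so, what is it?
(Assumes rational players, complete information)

Yes, Player 1's strictly dominant strategy is B

Work:
A strategy strictly dominates another if it gives a strictly higher payoff against every opponent action. Compare each pair of P1's strategies column-by-column:
  A vs B: [5 vs 6, 1 vs 7, 2 vs 3] → A does not strictly dominate B (column X: 5 ≤ 6)
  A vs C: [5 vs 3, 1 vs 2, 2 vs 1] → A does not strictly dominate C (column Y: 1 ≤ 2)
  B vs A: [6 vs 5, 7 vs 1, 3 vs 2] → B strictly dominates A
  B vs C: [6 vs 3, 7 vs 2, 3 vs 1] → B strictly dominates C
  C vs A: [3 vs 5, 2 vs 1, 1 vs 2] → C does not strictly dominate A (column X: 3 ≤ 5)
  C vs B: [3 vs 6, 2 vs 7, 1 vs 3] → C does not strictly dominate B (column X: 3 ≤ 6)
B strictly dominates every other strategy → strictly dominant.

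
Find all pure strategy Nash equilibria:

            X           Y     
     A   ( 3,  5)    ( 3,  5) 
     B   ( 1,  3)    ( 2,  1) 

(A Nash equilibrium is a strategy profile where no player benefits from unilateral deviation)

Nash equilibrium: (A, X), (A, Y)

Work:
Best responses:
  P1 vs X: payoffs [3, 1] → best response A (payoff 3)
  P1 vs Y: payoffs [3, 2] → best response A (payoff 3)
  P2 vs A: payoffs [5, 5] → best response X/Y (payoff 5)
  P2 vs B: payoffs [3, 1] → best response X (payoff 3)
Mutual best responses: (A,X), (A,Y) → Nash equilibria.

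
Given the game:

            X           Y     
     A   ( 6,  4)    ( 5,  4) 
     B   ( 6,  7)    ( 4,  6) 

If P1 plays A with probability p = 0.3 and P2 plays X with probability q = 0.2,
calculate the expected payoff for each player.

E[P1] = 4.64, E[P2] = 5.54

Work:
E[P1] = p·q·π₁(A,X) + p·(1-q)·π₁(A,Y) + (1-p)·q·π₁(B,X) + (1-p)·(1-q)·π₁(B,Y)
= 0.3·0.2·6 + 0.3·0.8·5 + 0.7·0.2·6 + 0.7·0.8·4
= 4.64

E[P2] = 5.54 (similar calculation)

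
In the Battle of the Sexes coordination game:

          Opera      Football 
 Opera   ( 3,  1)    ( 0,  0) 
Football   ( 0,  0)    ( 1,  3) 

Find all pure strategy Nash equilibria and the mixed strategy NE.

Pure NE: (Opera, Opera) and (Football, Football); Mixed NE: p = 0.75, q = 0.25

Work:
Check pure NE:
(Opera, Opera): (3, 1) - no unilateral deviation beneficial
(Football, Football): (1, 3) - no unilateral deviation beneficial
Mixed NE: P1 plays Opera with p = 0.75, P2 plays Opera with q = 0.25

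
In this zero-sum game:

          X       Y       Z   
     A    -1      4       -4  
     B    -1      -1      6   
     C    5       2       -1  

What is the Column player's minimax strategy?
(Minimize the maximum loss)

Column should play Y, value = 4

Work:
Column player minimizes Row's maximum payoff:
Column X: max payoff to Row = 5
Column Y: max payoff to Row = 4
Column Z: max payoff to Row = 6
Minimum is 4, achieved by column Y.
Minimax strategy: Y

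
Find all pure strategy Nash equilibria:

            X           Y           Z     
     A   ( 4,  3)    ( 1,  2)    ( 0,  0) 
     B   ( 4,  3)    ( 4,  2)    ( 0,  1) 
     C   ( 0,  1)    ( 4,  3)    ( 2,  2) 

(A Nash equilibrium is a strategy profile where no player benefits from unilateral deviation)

Nash equilibrium: (A, X), (B, X), (C, Y)

Work:
Best responses:
  P1 vs X: payoffs [4, 4, 0] → best response A/B (payoff 4)
  P1 vs Y: payoffs [1, 4, 4] → best response B/C (payoff 4)
  P1 vs Z: payoffs [0, 0, 2] → best response C (payoff 2)
  P2 vs A: payoffs [3, 2, 0] → best response X (payoff 3)
  P2 vs B: payoffs [3, 2, 1] → best response X (payoff 3)
  P2 vs C: payoffs [1, 3, 2] → best response Y (payoff 3)
Mutual best responses: (A,X), (B,X), (C,Y) → Nash equilibria.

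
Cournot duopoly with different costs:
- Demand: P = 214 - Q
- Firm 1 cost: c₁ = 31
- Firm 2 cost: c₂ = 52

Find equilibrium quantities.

q₁* = 68.0, q₂* = 47.0

Work:
Reaction: q₁ = (214 - 31 - q₂)/2
Reaction: q₂ = (214 - 52 - q₁)/2
Solve simultaneously:
q₁* = (214 - 2×31 + 52)/3 = 68.0
q₂* = (214 - 2×52 + 31)/3 = 47.0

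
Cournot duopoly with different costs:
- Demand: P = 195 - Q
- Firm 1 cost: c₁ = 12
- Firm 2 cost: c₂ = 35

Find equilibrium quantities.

q₁* = 68.67, q₂* = 45.67

Work:
Reaction: q₁ = (195 - 12 - q₂)/2
Reaction: q₂ = (195 - 35 - q₁)/2
Solve simultaneously:
q₁* = (195 - 2×12 + 35)/3 = 68.67
q₂* = (195 - 2×35 + 12)/3 = 45.67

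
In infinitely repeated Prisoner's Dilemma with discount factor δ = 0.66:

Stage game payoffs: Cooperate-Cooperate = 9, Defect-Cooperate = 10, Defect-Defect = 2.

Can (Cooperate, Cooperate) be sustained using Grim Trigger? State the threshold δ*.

δ* = 0.125; since δ = 0.66 ≥ 0.125, cooperation can be sustained

Work:
For Grim Trigger:
Cooperate forever: 9/(1-δ)
Defect then punished: 10 + 2·δ/(1-δ)
Need: 9/(1-δ) ≥ 10 + 2·δ/(1-δ)
Solving: δ ≥ (T-R)/(T-P) = (10-9)/(10-2) = 0.125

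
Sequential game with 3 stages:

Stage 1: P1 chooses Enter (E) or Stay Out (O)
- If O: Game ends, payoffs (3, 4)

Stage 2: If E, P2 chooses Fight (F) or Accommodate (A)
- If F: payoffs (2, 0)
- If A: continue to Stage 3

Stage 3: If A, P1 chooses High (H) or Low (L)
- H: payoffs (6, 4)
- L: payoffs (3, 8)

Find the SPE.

SPE: (E, A, H); Outcome (6, 4)

Work:
Stage 3: P1 chooses H (6 vs 3)
Stage 2: P2: F->0, A->4 (anticipating H). Choose A
Stage 1: P1: O->3, E->6 (anticipating A, H). Choose E
SPE path: E -> A -> H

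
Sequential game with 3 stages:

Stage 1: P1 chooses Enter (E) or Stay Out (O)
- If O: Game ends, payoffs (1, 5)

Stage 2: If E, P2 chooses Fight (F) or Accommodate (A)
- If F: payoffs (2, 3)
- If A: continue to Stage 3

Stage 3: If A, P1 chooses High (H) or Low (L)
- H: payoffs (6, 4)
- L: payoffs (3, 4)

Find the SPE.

SPE: (E, A, H); Outcome (6, 4)

Work:
Stage 3: P1 chooses H (6 vs 3)
Stage 2: P2: F->3, A->4 (anticipating H). Choose A
Stage 1: P1: O->1, E->6 (anticipating A, H). Choose E
SPE path: E -> A -> H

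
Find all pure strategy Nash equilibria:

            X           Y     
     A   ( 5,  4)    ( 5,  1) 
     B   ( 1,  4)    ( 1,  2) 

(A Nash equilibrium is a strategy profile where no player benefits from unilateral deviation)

Nash equilibrium: (A, X)

Work:
Best responses:
  P1 vs X: payoffs [5, 1] → best response A (payoff 5)
  P1 vs Y: payoffs [5, 1] → best response A (payoff 5)
  P2 vs A: payoffs [4, 1] → best response X (payoff 4)
  P2 vs B: payoffs [4, 2] → best response X (payoff 4)
Mutual best responses: (A,X) → Nash equilibria.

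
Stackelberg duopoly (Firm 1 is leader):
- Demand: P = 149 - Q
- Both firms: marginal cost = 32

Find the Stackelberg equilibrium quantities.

q₁* (leader) = 58.5, q₂* (follower) = 29.25

Work:
Follower's reaction: q₂ = (a - c - q₁)/2
Leader substitutes: π₁ = q₁·(a - q₁ - (a-c-q₁)/2 - c)
FOC: q₁* = (149 - 32)/2 = 58.50
Then: q₂* = (149 - 32 - 58.5)/2 = 29.25
Leader has first-mover advantage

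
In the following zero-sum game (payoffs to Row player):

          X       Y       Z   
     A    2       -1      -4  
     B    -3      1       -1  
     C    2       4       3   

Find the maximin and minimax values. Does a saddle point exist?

Maximin = 2, Minimax = 2, Saddle: True

Work:
Row minimums: [-4, -3, 2] → maximin = 2
Column maximums: [2, 4, 3] → minimax = 2
Saddle point exists! Game value = 2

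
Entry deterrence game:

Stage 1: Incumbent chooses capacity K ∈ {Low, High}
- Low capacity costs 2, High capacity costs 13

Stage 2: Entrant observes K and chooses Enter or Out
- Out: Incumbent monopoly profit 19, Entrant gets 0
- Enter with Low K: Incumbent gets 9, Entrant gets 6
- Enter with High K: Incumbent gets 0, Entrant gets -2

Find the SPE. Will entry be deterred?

SPE: (Low, Enter|Low, Out|High); Entry not deterred. Incumbent net profit = 7, Entrant gets 6

Work:
After Low K: Entrant enters (6 > 0)
After High K: Entrant stays out (-2 < 0)
Incumbent: Low → 9−2=7, High → 19−13=6
Incumbent chooses Low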